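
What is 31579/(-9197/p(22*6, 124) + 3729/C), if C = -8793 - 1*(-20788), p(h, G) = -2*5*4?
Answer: 606064168/4418687 ≈ 137.16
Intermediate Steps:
p(h, G) = -40 (p(h, G) = -10*4 = -40)
C = 11995 (C = -8793 + 20788 = 11995)
31579/(-9197/p(22*6, 124) + 3729/C) = 31579/(-9197/(-40) + 3729/11995) = 31579/(-9197*(-1/40) + 3729*(1/11995)) = 31579/(9197/40 + 3729/11995) = 31579/(4418687/19192) = 31579*(19192/4418687) = 606064168/4418687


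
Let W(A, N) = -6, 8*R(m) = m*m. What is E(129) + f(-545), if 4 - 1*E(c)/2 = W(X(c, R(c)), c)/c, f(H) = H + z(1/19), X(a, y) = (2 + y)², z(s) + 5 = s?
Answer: -442695/817 ≈ -541.85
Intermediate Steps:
R(m) = m²/8 (R(m) = (m*m)/8 = m²/8)
z(s) = -5 + s
f(H) = -94/19 + H (f(H) = H + (-5 + 1/19) = H - 94/19 = -94/19 + H)
E(c) = 8 + 12/c (E(c) = 8 - (-12)/c = 8 + 12/c)
E(129) + f(-545) = (8 + 12/129) + (-94/19 - 545) = (8 + 12*(1/129)) - 10449/19 = (8 + 4/43) - 10449/19 = 348/43 - 10449/19 = -442695/817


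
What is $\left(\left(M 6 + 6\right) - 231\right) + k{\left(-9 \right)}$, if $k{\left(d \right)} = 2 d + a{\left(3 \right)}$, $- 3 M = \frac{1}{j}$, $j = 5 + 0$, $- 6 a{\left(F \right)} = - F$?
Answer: $- \frac{2429}{10} \approx -242.9$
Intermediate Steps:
$a{\left(F \right)} = \frac{F}{6}$ ($a{\left(F \right)} = - \frac{\left(-1\right) F}{6} = \frac{F}{6}$)
$j = 5$
$M = - \frac{1}{15}$ ($M = - \frac{1}{3 \cdot 5} = \left(- \frac{1}{3}\right) \frac{1}{5} = - \frac{1}{15} \approx -0.066667$)
$k{\left(d \right)} = \frac{1}{2} + 2 d$ ($k{\left(d \right)} = 2 d + \frac{1}{6} \cdot 3 = 2 d + \frac{1}{2} = \frac{1}{2} + 2 d$)
$\left(\left(M 6 + 6\right) - 231\right) + k{\left(-9 \right)} = \left(\left(\left(- \frac{1}{15}\right) 6 + 6\right) - 231\right) + \left(\frac{1}{2} + 2 \left(-9\right)\right) = \left(\left(- \frac{2}{5} + 6\right) - 231\right) + \left(\frac{1}{2} - 18\right) = \left(\frac{28}{5} - 231\right) - \frac{35}{2} = - \frac{1127}{5} - \frac{35}{2} = - \frac{2429}{10}$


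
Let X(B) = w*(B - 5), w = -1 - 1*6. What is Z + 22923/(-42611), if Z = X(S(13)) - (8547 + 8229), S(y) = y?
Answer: -717251275/42611 ≈ -16833.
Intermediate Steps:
w = -7 (w = -1 - 6 = -7)
X(B) = 35 - 7*B (X(B) = -7*(B - 5) = -7*(-5 + B) = 35 - 7*B)
Z = -16832 (Z = (35 - 7*13) - (8547 + 8229) = (35 - 91) - 1*16776 = -56 - 16776 = -16832)
Z + 22923/(-42611) = -16832 + 22923/(-42611) = -16832 + 22923*(-1/42611) = -16832 - 22923/42611 = -717251275/42611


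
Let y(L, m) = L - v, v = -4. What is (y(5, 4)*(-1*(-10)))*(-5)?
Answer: -450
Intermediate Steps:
y(L, m) = 4 + L (y(L, m) = L - 1*(-4) = L + 4 = 4 + L)
(y(5, 4)*(-1*(-10)))*(-5) = ((4 + 5)*(-1*(-10)))*(-5) = (9*10)*(-5) = 90*(-5) = -450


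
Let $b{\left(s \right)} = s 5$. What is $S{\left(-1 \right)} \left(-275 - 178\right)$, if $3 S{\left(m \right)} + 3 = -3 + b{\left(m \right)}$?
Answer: $1661$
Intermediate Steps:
$b{\left(s \right)} = 5 s$
$S{\left(m \right)} = -2 + \frac{5 m}{3}$ ($S{\left(m \right)} = -1 + \frac{-3 + 5 m}{3} = -1 + \left(-1 + \frac{5 m}{3}\right) = -2 + \frac{5 m}{3}$)
$S{\left(-1 \right)} \left(-275 - 178\right) = \left(-2 + \frac{5}{3} \left(-1\right)\right) \left(-275 - 178\right) = \left(-2 - \frac{5}{3}\right) \left(-453\right) = \left(- \frac{11}{3}\right) \left(-453\right) = 1661$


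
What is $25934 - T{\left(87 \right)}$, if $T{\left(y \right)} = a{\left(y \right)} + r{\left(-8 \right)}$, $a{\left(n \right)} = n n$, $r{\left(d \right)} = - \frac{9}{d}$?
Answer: $\frac{146911}{8} \approx 18364.0$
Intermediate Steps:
$a{\left(n \right)} = n^{2}$
$T{\left(y \right)} = \frac{9}{8} + y^{2}$ ($T{\left(y \right)} = y^{2} - \frac{9}{-8} = y^{2} - - \frac{9}{8} = y^{2} + \frac{9}{8} = \frac{9}{8} + y^{2}$)
$25934 - T{\left(87 \right)} = 25934 - \left(\frac{9}{8} + 87^{2}\right) = 25934 - \left(\frac{9}{8} + 7569\right) = 25934 - \frac{60561}{8} = \frac{146911}{8}$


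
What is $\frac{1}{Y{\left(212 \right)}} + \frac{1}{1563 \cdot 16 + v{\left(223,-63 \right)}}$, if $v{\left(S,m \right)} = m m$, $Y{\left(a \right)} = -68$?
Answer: $- \frac{28909}{1970436} \approx -0.014671$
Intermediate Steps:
$v{\left(S,m \right)} = m^{2}$
$\frac{1}{Y{\left(212 \right)}} + \frac{1}{1563 \cdot 16 + v{\left(223,-63 \right)}} = \frac{1}{-68} + \frac{1}{1563 \cdot 16 + \left(-63\right)^{2}} = - \frac{1}{68} + \frac{1}{25008 + 3969} = - \frac{1}{68} + \frac{1}{28977} = - \frac{28909}{1970436}$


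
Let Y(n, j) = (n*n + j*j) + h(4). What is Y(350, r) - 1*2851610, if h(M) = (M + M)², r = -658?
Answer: -2296082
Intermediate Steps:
h(M) = 4*M² (h(M) = (2*M)² = 4*M²)
Y(n, j) = 64 + j² + n² (Y(n, j) = (n*n + j*j) + 4*4² = (n² + j²) + 4*16 = (j² + n²) + 64 = 64 + j² + n²)
Y(350, r) - 1*2851610 = (64 + (-658)² + 350²) - 1*2851610 = (64 + 432964 + 122500) - 2851610 = 555528 - 2851610 = -2296082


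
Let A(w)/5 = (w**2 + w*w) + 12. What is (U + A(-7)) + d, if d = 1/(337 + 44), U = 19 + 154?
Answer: 275464/381 ≈ 723.00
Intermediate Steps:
A(w) = 60 + 10*w**2 (A(w) = 5*((w**2 + w*w) + 12) = 5*((w**2 + w**2) + 12) = 5*(2*w**2 + 12) = 5*(12 + 2*w**2) = 60 + 10*w**2)
U = 173
d = 1/381 ≈ 0.0026247
(U + A(-7)) + d = (173 + (60 + 10*(-7)**2)) + 1/381 = (173 + (60 + 10*49)) + 1/381 = (173 + (60 + 490)) + 1/381 = (173 + 550) + 1/381 = 723 + 1/381 = 275464/381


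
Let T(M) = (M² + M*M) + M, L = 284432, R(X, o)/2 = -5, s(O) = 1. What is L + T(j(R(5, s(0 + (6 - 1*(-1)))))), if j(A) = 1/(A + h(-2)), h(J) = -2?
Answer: 20479099/72 ≈ 2.8443e+5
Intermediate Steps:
R(X, o) = -10 (R(X, o) = 2*(-5) = -10)
j(A) = 1/(-2 + A) (j(A) = 1/(A - 2) = 1/(-2 + A))
T(M) = M + 2*M² (T(M) = (M² + M²) + M = 2*M² + M = M + 2*M²)
L + T(j(R(5, s(0 + (6 - 1*(-1)))))) = 284432 + (1 + 2/(-2 - 10))/(-2 - 10) = 284432 + (1 + 2/(-12))/(-12) = 284432 - (1 + 2*(-1/12))/12 = 284432 - (1 - ⅙)/12 = 284432 - 1/12*⅚ = 284432 - 5/72 = 20479099/72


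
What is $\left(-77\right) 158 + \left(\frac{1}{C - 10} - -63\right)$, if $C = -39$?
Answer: $- \frac{593048}{49} \approx -12103.0$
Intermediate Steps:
$\left(-77\right) 158 + \left(\frac{1}{C - 10} - -63\right) = \left(-77\right) 158 + \left(\frac{1}{-39 - 10} - -63\right) = -12166 + \left(\frac{1}{-49} + 63\right) = -12166 + \left(- \frac{1}{49} + 63\right) = -12166 + \frac{3086}{49} = - \frac{593048}{49}$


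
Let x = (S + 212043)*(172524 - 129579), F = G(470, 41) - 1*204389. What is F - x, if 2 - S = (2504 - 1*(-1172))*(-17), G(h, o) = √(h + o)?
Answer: -11790195854 + √511 ≈ -1.1790e+10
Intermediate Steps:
S = 62494 (S = 2 - (2504 - 1*(-1172))*(-17) = 2 - (2504 + 1172)*(-17) = 2 - 3676*(-17) = 2 - 1*(-62492) = 2 + 62492 = 62494)
F = -204389 + √511 (F = √(470 + 41) - 1*204389 = √511 - 204389 = -204389 + √511 ≈ -2.0437e+5)
x = 11789991465 (x = (62494 + 212043)*(172524 - 129579) = 274537*42945 = 11789991465)
F - x = (-204389 + √511) - 1*11789991465 = (-204389 + √511) - 11789991465 = -11790195854 + √511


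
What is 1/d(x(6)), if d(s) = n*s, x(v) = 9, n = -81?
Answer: -1/729 ≈ -0.0013717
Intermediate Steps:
d(s) = -81*s
1/d(x(6)) = 1/(-81*9) = 1/(-729) = -1/729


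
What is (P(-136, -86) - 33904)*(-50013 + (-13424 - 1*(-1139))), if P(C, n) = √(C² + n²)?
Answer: 2112151392 - 124596*√6473 ≈ 2.1021e+9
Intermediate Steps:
(P(-136, -86) - 33904)*(-50013 + (-13424 - 1*(-1139))) = (√((-136)² + (-86)²) - 33904)*(-50013 + (-13424 - 1*(-1139))) = (√(18496 + 7396) - 33904)*(-50013 + (-13424 + 1139)) = (√25892 - 33904)*(-50013 - 12285) = (2*√6473 - 33904)*(-62298) = (-33904 + 2*√6473)*(-62298) = 2112151392 - 124596*√6473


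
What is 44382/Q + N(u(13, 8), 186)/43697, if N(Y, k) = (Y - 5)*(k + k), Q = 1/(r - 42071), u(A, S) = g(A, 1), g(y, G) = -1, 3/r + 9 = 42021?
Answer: -190432985806226135/101988798 ≈ -1.8672e+9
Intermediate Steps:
r = 1/14004 (r = 3/(-9 + 42021) = 3/42012 = 3*(1/42012) = 1/14004 ≈ 7.1408e-5)
u(A, S) = -1
Q = -14004/589162283 (Q = 1/(1/14004 - 42071) = 1/(-589162283/14004) = -14004/589162283 ≈ -2.3769e-5)
N(Y, k) = 2*k*(-5 + Y) (N(Y, k) = (-5 + Y)*(2*k) = 2*k*(-5 + Y))
44382/Q + N(u(13, 8), 186)/43697 = 44382/(-14004/589162283) + (2*186*(-5 - 1))/43697 = 44382*(-589162283/14004) + (2*186*(-6))*(1/43697) = -4358033407351/2334 - 2232*1/43697 = -4358033407351/2334 - 2232/43697 = -190432985806226135/101988798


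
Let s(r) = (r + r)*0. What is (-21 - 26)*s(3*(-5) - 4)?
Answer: 0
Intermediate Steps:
s(r) = 0 (s(r) = (2*r)*0 = 0)
(-21 - 26)*s(3*(-5) - 4) = (-21 - 26)*0 = -47*0 = 0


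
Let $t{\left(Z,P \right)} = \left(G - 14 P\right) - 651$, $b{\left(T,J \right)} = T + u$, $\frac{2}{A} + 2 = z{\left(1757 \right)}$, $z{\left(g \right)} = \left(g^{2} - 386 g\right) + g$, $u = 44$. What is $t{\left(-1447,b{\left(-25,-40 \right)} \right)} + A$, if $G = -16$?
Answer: $- \frac{1124545832}{1205301} \approx -933.0$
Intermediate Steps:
$z{\left(g \right)} = g^{2} - 385 g$
$A = \frac{1}{1205301}$ ($A = \frac{2}{-2 + 1757 \left(-385 + 1757\right)} = \frac{2}{-2 + 1757 \cdot 1372} = \frac{2}{-2 + 2410604} = \frac{2}{2410602} = 2 \cdot \frac{1}{2410602} = \frac{1}{1205301} \approx 8.2967 \cdot 10^{-7}$)
$b{\left(T,J \right)} = 44 + T$ ($b{\left(T,J \right)} = T + 44 = 44 + T$)
$t{\left(Z,P \right)} = -667 - 14 P$ ($t{\left(Z,P \right)} = \left(-16 - 14 P\right) - 651 = -667 - 14 P$)
$t{\left(-1447,b{\left(-25,-40 \right)} \right)} + A = \left(-667 - 14 \left(44 - 25\right)\right) + \frac{1}{1205301} = \left(-667 - 266\right) + \frac{1}{1205301} = -933 + \frac{1}{1205301} = - \frac{1124545832}{1205301}$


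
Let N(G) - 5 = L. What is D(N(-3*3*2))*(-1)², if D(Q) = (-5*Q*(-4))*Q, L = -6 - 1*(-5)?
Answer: 320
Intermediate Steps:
L = -1 (L = -6 + 5 = -1)
N(G) = 4 (N(G) = 5 - 1 = 4)
D(Q) = 20*Q² (D(Q) = (20*Q)*Q = 20*Q²)
D(N(-3*3*2))*(-1)² = (20*4²)*(-1)² = (20*16)*1 = 320*1 = 320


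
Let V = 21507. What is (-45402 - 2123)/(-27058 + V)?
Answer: 47525/5551 ≈ 8.5615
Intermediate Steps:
(-45402 - 2123)/(-27058 + V) = (-45402 - 2123)/(-27058 + 21507) = -47525/(-5551) = -47525*(-1/5551) = 47525/5551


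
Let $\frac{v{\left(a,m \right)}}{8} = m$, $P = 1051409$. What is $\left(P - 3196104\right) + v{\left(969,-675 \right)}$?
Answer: $-2150095$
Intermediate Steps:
$v{\left(a,m \right)} = 8 m$
$\left(P - 3196104\right) + v{\left(969,-675 \right)} = \left(1051409 - 3196104\right) + 8 \left(-675\right) = -2144695 - 5400 = -2150095$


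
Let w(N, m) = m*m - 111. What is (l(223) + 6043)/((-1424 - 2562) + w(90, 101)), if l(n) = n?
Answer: 3133/3052 ≈ 1.0265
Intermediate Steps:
w(N, m) = -111 + m² (w(N, m) = m² - 111 = -111 + m²)
(l(223) + 6043)/((-1424 - 2562) + w(90, 101)) = (223 + 6043)/((-1424 - 2562) + (-111 + 101²)) = 6266/(-3986 + (-111 + 10201)) = 6266/(-3986 + 10090) = 6266/6104 = 6266*(1/6104) = 3133/3052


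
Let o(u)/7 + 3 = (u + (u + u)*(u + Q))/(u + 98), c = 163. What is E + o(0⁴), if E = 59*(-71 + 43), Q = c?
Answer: -1673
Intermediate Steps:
Q = 163
o(u) = -21 + 7*(u + 2*u*(163 + u))/(98 + u) (o(u) = -21 + 7*((u + (u + u)*(u + 163))/(u + 98)) = -21 + 7*((u + (2*u)*(163 + u))/(98 + u)) = -21 + 7*((u + 2*u*(163 + u))/(98 + u)) = -21 + 7*(u + 2*u*(163 + u))/(98 + u))
E = -1652 (E = 59*(-28) = -1652)
E + o(0⁴) = -1652 + 14*(-147 + (0⁴)² + 162*0⁴)/(98 + 0⁴) = -1652 + 14*(-147 + 0² + 162*0)/(98 + 0) = -1652 + 14*(-147 + 0 + 0)/98 = -1652 + 14*(1/98)*(-147) = -1652 - 21 = -1673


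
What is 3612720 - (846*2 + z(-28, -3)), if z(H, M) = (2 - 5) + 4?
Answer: 3611027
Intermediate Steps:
z(H, M) = 1 (z(H, M) = -3 + 4 = 1)
3612720 - (846*2 + z(-28, -3)) = 3612720 - (846*2 + 1) = 3612720 - (1692 + 1) = 3612720 - 1*1693 = 3612720 - 1693 = 3611027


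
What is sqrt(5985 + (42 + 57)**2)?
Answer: 3*sqrt(1754) ≈ 125.64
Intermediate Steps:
sqrt(5985 + (42 + 57)**2) = sqrt(5985 + 99**2) = sqrt(5985 + 9801) = sqrt(15786) = 3*sqrt(1754)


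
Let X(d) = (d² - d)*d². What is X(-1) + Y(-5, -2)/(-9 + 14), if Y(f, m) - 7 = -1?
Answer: 16/5 ≈ 3.2000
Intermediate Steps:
Y(f, m) = 6 (Y(f, m) = 7 - 1 = 6)
X(d) = d²*(d² - d)
X(-1) + Y(-5, -2)/(-9 + 14) = (-1)³*(-1 - 1) + 6/(-9 + 14) = -1*(-2) + 6/5 = 2 + 6*(⅕) = 2 + 6/5 = 16/5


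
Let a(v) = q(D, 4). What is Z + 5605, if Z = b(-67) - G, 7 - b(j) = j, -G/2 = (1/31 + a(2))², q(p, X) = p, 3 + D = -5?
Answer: 5579537/961 ≈ 5806.0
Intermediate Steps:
D = -8 (D = -3 - 5 = -8)
a(v) = -8
G = -122018/961 (G = -2*(1/31 - 8)² = -2*(-247/31)² = -2*61009/961 = -122018/961 ≈ -126.97)
b(j) = 7 - j
Z = 193132/961 (Z = (7 - 1*(-67)) - 1*(-122018/961) = (7 + 67) + 122018/961 = 74 + 122018/961 = 193132/961 ≈ 200.97)
Z + 5605 = 193132/961 + 5605 = 5579537/961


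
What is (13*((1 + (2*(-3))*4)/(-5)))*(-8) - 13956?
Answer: -72172/5 ≈ -14434.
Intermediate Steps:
(13*((1 + (2*(-3))*4)/(-5)))*(-8) - 13956 = (13*((1 - 6*4)*(-⅕)))*(-8) - 13956 = (13*((1 - 24)*(-⅕)))*(-8) - 13956 = (13*(-23*(-⅕)))*(-8) - 13956 = (13*(23/5))*(-8) - 13956 = (299/5)*(-8) - 13956 = -2392/5 - 13956 = -72172/5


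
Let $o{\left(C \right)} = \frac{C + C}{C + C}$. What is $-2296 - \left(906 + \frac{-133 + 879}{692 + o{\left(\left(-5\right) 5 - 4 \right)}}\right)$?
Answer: $- \frac{2219732}{693} \approx -3203.1$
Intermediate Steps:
$o{\left(C \right)} = 1$ ($o{\left(C \right)} = \frac{2 C}{2 C} = 2 C \frac{1}{2 C} = 1$)
$-2296 - \left(906 + \frac{-133 + 879}{692 + o{\left(\left(-5\right) 5 - 4 \right)}}\right) = -2296 - \left(906 + \frac{-133 + 879}{692 + 1}\right) = -2296 - \left(906 + \frac{746}{693}\right) = -2296 - \frac{628604}{693} = - \frac{2219732}{693}$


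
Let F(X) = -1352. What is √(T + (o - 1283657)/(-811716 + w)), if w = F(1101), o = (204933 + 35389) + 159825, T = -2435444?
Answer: I*√402505390078994094/406534 ≈ 1560.6*I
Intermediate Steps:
o = 400147 (o = 240322 + 159825 = 400147)
w = -1352
√(T + (o - 1283657)/(-811716 + w)) = √(-2435444 + (400147 - 1283657)/(-811716 - 1352)) = √(-2435444 - 883510/(-813068)) = √(-2435444 - 883510*(-1/813068)) = √(-2435444 + 441755/406534) = √(-990090349341/406534) = I*√402505390078994094/406534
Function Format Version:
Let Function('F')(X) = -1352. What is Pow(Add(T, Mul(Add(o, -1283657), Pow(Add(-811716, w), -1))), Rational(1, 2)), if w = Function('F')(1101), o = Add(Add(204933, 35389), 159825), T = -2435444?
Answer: Mul(Rational(1, 406534), I, Pow(402505390078994094, Rational(1, 2))) ≈ Mul(1560.6, I)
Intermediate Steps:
o = 400147 (o = Add(240322, 159825) = 400147)
w = -1352
Pow(Add(T, Mul(Add(o, -1283657), Pow(Add(-811716, w), -1))), Rational(1, 2)) = Pow(Add(-2435444, Mul(Add(400147, -1283657), Pow(Add(-811716, -1352), -1))), Rational(1, 2)) = Pow(Add(-2435444, Mul(-883510, Pow(-813068, -1))), Rational(1, 2)) = Pow(Add(-2435444, Mul(-883510, Rational(-1, 813068))), Rational(1, 2)) = Pow(Add(-2435444, Rational(441755, 406534)), Rational(1, 2)) = Pow(Rational(-990090349341, 406534), Rational(1, 2)) = Mul(Rational(1, 406534), I, Pow(402505390078994094, Rational(1, 2)))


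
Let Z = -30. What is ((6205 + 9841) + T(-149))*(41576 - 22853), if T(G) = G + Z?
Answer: 297077841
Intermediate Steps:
T(G) = -30 + G (T(G) = G - 30 = -30 + G)
((6205 + 9841) + T(-149))*(41576 - 22853) = ((6205 + 9841) + (-30 - 149))*(41576 - 22853) = (16046 - 179)*18723 = 15867*18723 = 297077841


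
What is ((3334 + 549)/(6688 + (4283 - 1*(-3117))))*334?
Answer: 648461/7044 ≈ 92.059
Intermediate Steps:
((3334 + 549)/(6688 + (4283 - 1*(-3117))))*334 = (3883/(6688 + (4283 + 3117)))*334 = (3883/(6688 + 7400))*334 = (3883/14088)*334 = 648461/7044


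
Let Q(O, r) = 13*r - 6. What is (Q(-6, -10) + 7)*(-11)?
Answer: 1419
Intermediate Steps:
Q(O, r) = -6 + 13*r
(Q(-6, -10) + 7)*(-11) = ((-6 + 13*(-10)) + 7)*(-11) = ((-6 - 130) + 7)*(-11) = (-136 + 7)*(-11) = -129*(-11) = 1419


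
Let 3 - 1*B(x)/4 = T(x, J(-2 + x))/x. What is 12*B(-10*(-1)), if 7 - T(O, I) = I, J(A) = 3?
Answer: 624/5 ≈ 124.80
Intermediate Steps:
T(O, I) = 7 - I
B(x) = 12 - 16/x (B(x) = 12 - 4*(7 - 1*3)/x = 12 - 4*(7 - 3)/x = 12 - 16/x)
12*B(-10*(-1)) = 12*(12 - 16/((-10*(-1)))) = 12*(12 - 16/10) = 12*(12 - 16*1/10) = 12*(12 - 8/5) = 12*(52/5) = 624/5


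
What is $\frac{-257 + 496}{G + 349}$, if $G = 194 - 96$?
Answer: $\frac{239}{447} \approx 0.53468$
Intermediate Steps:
$G = 98$ ($G = 194 - 96 = 98$)
$\frac{-257 + 496}{G + 349} = \frac{-257 + 496}{98 + 349} = \frac{239}{447}$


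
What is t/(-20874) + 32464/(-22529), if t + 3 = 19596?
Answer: -53288773/22393826 ≈ -2.3796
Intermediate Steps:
t = 19593 (t = -3 + 19596 = 19593)
t/(-20874) + 32464/(-22529) = 19593/(-20874) + 32464/(-22529) = 19593*(-1/20874) + 32464*(-1/22529) = -933/994 - 32464/22529 = -53288773/22393826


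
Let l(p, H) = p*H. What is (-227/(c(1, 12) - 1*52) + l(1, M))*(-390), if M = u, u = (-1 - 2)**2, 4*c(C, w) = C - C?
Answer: -10425/2 ≈ -5212.5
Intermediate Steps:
c(C, w) = 0 (c(C, w) = (C - C)/4 = (1/4)*0 = 0)
u = 9 (u = (-3)**2 = 9)
M = 9
l(p, H) = H*p
(-227/(c(1, 12) - 1*52) + l(1, M))*(-390) = (-227/(0 - 1*52) + 9*1)*(-390) = (-227/(0 - 52) + 9)*(-390) = (-227/(-52) + 9)*(-390) = (-227*(-1/52) + 9)*(-390) = (227/52 + 9)*(-390) = (695/52)*(-390) = -10425/2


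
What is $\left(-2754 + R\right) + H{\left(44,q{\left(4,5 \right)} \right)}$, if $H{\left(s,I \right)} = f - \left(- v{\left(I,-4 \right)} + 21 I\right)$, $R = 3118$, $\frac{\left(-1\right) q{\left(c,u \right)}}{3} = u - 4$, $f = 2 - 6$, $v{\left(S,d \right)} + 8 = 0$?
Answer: $415$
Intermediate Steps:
$v{\left(S,d \right)} = -8$ ($v{\left(S,d \right)} = -8 + 0 = -8$)
$f = -4$ ($f = 2 - 6 = -4$)
$q{\left(c,u \right)} = 12 - 3 u$ ($q{\left(c,u \right)} = - 3 \left(u - 4\right) = - 3 \left(-4 + u\right) = 12 - 3 u$)
$H{\left(s,I \right)} = -12 - 21 I$ ($H{\left(s,I \right)} = -4 - \left(8 + 21 I\right) = -12 - 21 I$)
$\left(-2754 + R\right) + H{\left(44,q{\left(4,5 \right)} \right)} = \left(-2754 + 3118\right) - \left(12 + 21 \left(12 - 15\right)\right) = 364 - \left(12 + 21 \left(12 - 15\right)\right) = 364 - -51 = 364 + \left(-12 + 63\right) = 364 + 51 = 415$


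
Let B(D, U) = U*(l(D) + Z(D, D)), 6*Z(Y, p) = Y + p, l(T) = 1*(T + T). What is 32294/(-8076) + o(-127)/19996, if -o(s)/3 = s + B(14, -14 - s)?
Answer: -183026873/40371924 ≈ -4.5335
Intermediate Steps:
l(T) = 2*T (l(T) = 1*(2*T) = 2*T)
Z(Y, p) = Y/6 + p/6 (Z(Y, p) = (Y + p)/6 = Y/6 + p/6)
B(D, U) = 7*D*U/3 (B(D, U) = U*(2*D + (D/6 + D/6)) = U*(2*D + D/3) = U*(7*D/3) = 7*D*U/3)
o(s) = 1372 + 95*s (o(s) = -3*(s + (7/3)*14*(-14 - s)) = -3*(s + (-1372/3 - 98*s/3)) = -3*(-1372/3 - 95*s/3) = 1372 + 95*s)
32294/(-8076) + o(-127)/19996 = 32294/(-8076) + (1372 + 95*(-127))/19996 = 32294*(-1/8076) + (1372 - 12065)*(1/19996) = -16147/4038 - 10693*1/19996 = -16147/4038 - 10693/19996 = -183026873/40371924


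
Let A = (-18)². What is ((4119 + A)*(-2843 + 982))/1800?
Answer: -2756141/600 ≈ -4593.6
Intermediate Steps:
A = 324
((4119 + A)*(-2843 + 982))/1800 = ((4119 + 324)*(-2843 + 982))/1800 = (4443*(-1861))*(1/1800) = -8268423*1/1800 = -2756141/600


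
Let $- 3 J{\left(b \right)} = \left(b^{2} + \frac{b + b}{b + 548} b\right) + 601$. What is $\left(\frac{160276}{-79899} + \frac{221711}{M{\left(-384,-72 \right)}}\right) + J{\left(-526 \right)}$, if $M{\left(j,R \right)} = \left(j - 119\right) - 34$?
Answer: $- \frac{15924778548098}{157321131} \approx -1.0122 \cdot 10^{5}$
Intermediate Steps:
$M{\left(j,R \right)} = -153 + j$ ($M{\left(j,R \right)} = \left(-119 + j\right) - 34 = -153 + j$)
$J{\left(b \right)} = - \frac{601}{3} - \frac{b^{2}}{3} - \frac{2 b^{2}}{3 \left(548 + b\right)}$ ($J{\left(b \right)} = - \frac{\left(b^{2} + \frac{b + b}{b + 548} b\right) + 601}{3} = - \frac{\left(b^{2} + \frac{2 b}{548 + b} b\right) + 601}{3} = - \frac{\left(b^{2} + \frac{2 b^{2}}{548 + b}\right) + 601}{3} = - \frac{601 + b^{2} + \frac{2 b^{2}}{548 + b}}{3} = - \frac{601}{3} - \frac{b^{2}}{3} - \frac{2 b^{2}}{3 \left(548 + b\right)}$)
$\left(\frac{160276}{-79899} + \frac{221711}{M{\left(-384,-72 \right)}}\right) + J{\left(-526 \right)} = \left(\frac{160276}{-79899} + \frac{221711}{-153 - 384}\right) + \frac{-329348 - \left(-526\right)^{3} - -316126 - 550 \left(-526\right)^{2}}{3 \left(548 - 526\right)} = \left(160276 \left(- \frac{1}{79899}\right) + \frac{221711}{-537}\right) + \frac{-329348 - -145531576 + 316126 - 152171800}{3 \cdot 22} = \left(- \frac{160276}{79899} + 221711 \left(- \frac{1}{537}\right)\right) + \frac{1}{3} \cdot \frac{1}{22} \left(-329348 + 145531576 + 316126 - 152171800\right) = \left(- \frac{160276}{79899} - \frac{221711}{537}\right) + \frac{1}{3} \cdot \frac{1}{22} \left(-6653446\right) = - \frac{1977839489}{4767307} - \frac{3326723}{33} = - \frac{15924778548098}{157321131}$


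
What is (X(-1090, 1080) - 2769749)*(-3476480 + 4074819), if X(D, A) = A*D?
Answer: -2361613517711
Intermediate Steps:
(X(-1090, 1080) - 2769749)*(-3476480 + 4074819) = (1080*(-1090) - 2769749)*(-3476480 + 4074819) = (-1177200 - 2769749)*598339 = -3946949*598339 = -2361613517711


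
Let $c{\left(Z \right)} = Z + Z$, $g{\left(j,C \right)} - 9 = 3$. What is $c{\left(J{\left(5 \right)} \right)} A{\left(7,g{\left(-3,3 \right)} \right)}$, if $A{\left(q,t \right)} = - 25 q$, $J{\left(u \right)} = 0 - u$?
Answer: $1750$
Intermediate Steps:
$g{\left(j,C \right)} = 12$ ($g{\left(j,C \right)} = 9 + 3 = 12$)
$J{\left(u \right)} = - u$
$c{\left(Z \right)} = 2 Z$
$c{\left(J{\left(5 \right)} \right)} A{\left(7,g{\left(-3,3 \right)} \right)} = 2 \left(\left(-1\right) 5\right) \left(\left(-25\right) 7\right) = 2 \left(-5\right) \left(-175\right) = \left(-10\right) \left(-175\right) = 1750$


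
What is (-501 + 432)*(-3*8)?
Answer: 1656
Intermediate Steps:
(-501 + 432)*(-3*8) = -69*(-24) = 1656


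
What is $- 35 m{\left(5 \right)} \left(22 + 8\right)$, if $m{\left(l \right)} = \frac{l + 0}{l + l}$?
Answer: $-525$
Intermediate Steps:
$m{\left(l \right)} = \frac{1}{2}$ ($m{\left(l \right)} = \frac{l}{2 l} = l \frac{1}{2 l} = \frac{1}{2}$)
$- 35 m{\left(5 \right)} \left(22 + 8\right) = \left(-35\right) \frac{1}{2} \left(22 + 8\right) = \left(- \frac{35}{2}\right) 30 = -525$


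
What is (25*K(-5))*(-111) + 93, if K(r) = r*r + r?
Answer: -55407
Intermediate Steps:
K(r) = r + r² (K(r) = r² + r = r + r²)
(25*K(-5))*(-111) + 93 = (25*(-5*(1 - 5)))*(-111) + 93 = (25*(-5*(-4)))*(-111) + 93 = (25*20)*(-111) + 93 = 500*(-111) + 93 = -55500 + 93 = -55407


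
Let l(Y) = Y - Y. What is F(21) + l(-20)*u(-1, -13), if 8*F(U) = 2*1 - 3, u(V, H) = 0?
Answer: -1/8 ≈ -0.12500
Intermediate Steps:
F(U) = -1/8 (F(U) = (2*1 - 3)/8 = (2 - 3)/8 = (1/8)*(-1) = -1/8)
l(Y) = 0
F(21) + l(-20)*u(-1, -13) = -1/8 + 0*0 = -1/8 + 0 = -1/8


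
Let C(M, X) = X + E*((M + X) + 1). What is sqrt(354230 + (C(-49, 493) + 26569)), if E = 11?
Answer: sqrt(386187) ≈ 621.44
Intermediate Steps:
C(M, X) = 11 + 11*M + 12*X (C(M, X) = X + 11*((M + X) + 1) = X + 11*(1 + M + X) = X + (11 + 11*M + 11*X) = 11 + 11*M + 12*X)
sqrt(354230 + (C(-49, 493) + 26569)) = sqrt(354230 + ((11 + 11*(-49) + 12*493) + 26569)) = sqrt(354230 + ((11 - 539 + 5916) + 26569)) = sqrt(354230 + (5388 + 26569)) = sqrt(354230 + 31957) = sqrt(386187)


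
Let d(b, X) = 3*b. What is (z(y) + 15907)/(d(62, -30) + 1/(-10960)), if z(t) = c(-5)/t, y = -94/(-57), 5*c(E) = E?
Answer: 8193701480/95812273 ≈ 85.518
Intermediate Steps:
c(E) = E/5
y = 94/57 (y = -94*(-1/57) = 94/57 ≈ 1.6491)
z(t) = -1/t (z(t) = ((1/5)*(-5))/t = -1/t)
(z(y) + 15907)/(d(62, -30) + 1/(-10960)) = (-1/94/57 + 15907)/(3*62 + 1/(-10960)) = (-1*57/94 + 15907)/(186 - 1/10960) = (-57/94 + 15907)/(2038559/10960) = (1495201/94)*(10960/2038559) = 8193701480/95812273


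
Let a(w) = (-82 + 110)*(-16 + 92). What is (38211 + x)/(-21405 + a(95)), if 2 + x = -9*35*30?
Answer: -28759/19277 ≈ -1.4919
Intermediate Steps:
x = -9452 (x = -2 - 9*35*30 = -2 - 315*30 = -2 - 9450 = -9452)
a(w) = 2128 (a(w) = 28*76 = 2128)
(38211 + x)/(-21405 + a(95)) = (38211 - 9452)/(-21405 + 2128) = 28759/(-19277) = 28759*(-1/19277) = -28759/19277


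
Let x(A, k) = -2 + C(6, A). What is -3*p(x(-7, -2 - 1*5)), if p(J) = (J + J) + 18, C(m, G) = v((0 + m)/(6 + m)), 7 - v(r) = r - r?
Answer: -84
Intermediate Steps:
v(r) = 7 (v(r) = 7 - (r - r) = 7 - 1*0 = 7 + 0 = 7)
C(m, G) = 7
x(A, k) = 5 (x(A, k) = -2 + 7 = 5)
p(J) = 18 + 2*J (p(J) = 2*J + 18 = 18 + 2*J)
-3*p(x(-7, -2 - 1*5)) = -3*(18 + 2*5) = -3*(18 + 10) = -3*28 = -84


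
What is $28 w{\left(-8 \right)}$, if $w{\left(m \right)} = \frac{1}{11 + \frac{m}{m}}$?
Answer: $\frac{7}{3} \approx 2.3333$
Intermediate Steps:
$w{\left(m \right)} = \frac{1}{12}$ ($w{\left(m \right)} = \frac{1}{11 + 1} = \frac{1}{12}$)
$28 w{\left(-8 \right)} = 28 \cdot \frac{1}{12} = \frac{7}{3}$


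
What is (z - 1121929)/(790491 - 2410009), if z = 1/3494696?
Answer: 3920800788583/5659723076528 ≈ 0.69275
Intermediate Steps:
z = 1/3494696 ≈ 2.8615e-7
(z - 1121929)/(790491 - 2410009) = (1/3494696 - 1121929)/(790491 - 2410009) = -3920800788583/3494696/(-1619518) = -3920800788583/3494696*(-1/1619518) = 3920800788583/5659723076528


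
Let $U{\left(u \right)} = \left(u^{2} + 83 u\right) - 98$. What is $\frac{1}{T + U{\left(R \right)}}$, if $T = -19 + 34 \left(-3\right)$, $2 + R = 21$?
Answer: $\frac{1}{1719} \approx 0.00058173$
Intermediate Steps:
$R = 19$ ($R = -2 + 21 = 19$)
$U{\left(u \right)} = -98 + u^{2} + 83 u$
$T = -121$ ($T = -19 - 102 = -121$)
$\frac{1}{T + U{\left(R \right)}} = \frac{1}{-121 + \left(-98 + 19^{2} + 83 \cdot 19\right)} = \frac{1}{-121 + \left(-98 + 361 + 1577\right)} = \frac{1}{-121 + 1840} = \frac{1}{1719}$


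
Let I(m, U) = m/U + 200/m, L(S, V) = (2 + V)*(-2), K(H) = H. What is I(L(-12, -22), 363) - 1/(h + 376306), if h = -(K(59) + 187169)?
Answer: 116913109/22878438 ≈ 5.1102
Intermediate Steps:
L(S, V) = -4 - 2*V
I(m, U) = 200/m + m/U
h = -187228 (h = -(59 + 187169) = -1*187228 = -187228)
I(L(-12, -22), 363) - 1/(h + 376306) = (200/(-4 - 2*(-22)) + (-4 - 2*(-22))/363) - 1/(-187228 + 376306) = (200/(-4 + 44) + (-4 + 44)*(1/363)) - 1/189078 = (200/40 + 40*(1/363)) - 1*1/189078 = (200*(1/40) + 40/363) - 1/189078 = (5 + 40/363) - 1/189078 = 1855/363 - 1/189078 = 116913109/22878438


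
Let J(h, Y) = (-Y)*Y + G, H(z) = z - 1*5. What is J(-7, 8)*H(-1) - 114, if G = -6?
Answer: 306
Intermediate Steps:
H(z) = -5 + z (H(z) = z - 5 = -5 + z)
J(h, Y) = -6 - Y² (J(h, Y) = (-Y)*Y - 6 = -Y² - 6 = -6 - Y²)
J(-7, 8)*H(-1) - 114 = (-6 - 1*8²)*(-5 - 1) - 114 = (-6 - 1*64)*(-6) - 114 = (-6 - 64)*(-6) - 114 = -70*(-6) - 114 = 420 - 114 = 306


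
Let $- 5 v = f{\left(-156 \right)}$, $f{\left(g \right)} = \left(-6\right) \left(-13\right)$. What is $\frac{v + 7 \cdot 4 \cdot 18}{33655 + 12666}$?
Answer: $\frac{222}{21055} \approx 0.010544$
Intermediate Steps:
$f{\left(g \right)} = 78$
$v = - \frac{78}{5}$ ($v = \left(- \frac{1}{5}\right) 78 = - \frac{78}{5} \approx -15.6$)
$\frac{v + 7 \cdot 4 \cdot 18}{33655 + 12666} = \frac{- \frac{78}{5} + 7 \cdot 4 \cdot 18}{33655 + 12666} = \frac{- \frac{78}{5} + 28 \cdot 18}{46321} = \left(- \frac{78}{5} + 504\right) \frac{1}{46321} = \frac{2442}{5} \cdot \frac{1}{46321} = \frac{222}{21055}$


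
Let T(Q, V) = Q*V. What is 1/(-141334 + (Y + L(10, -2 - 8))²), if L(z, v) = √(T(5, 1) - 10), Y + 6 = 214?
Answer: -I/(416*√5 + 98075*I) ≈ -1.0195e-5 - 9.6699e-8*I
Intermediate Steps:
Y = 208 (Y = -6 + 214 = 208)
L(z, v) = I*√5 (L(z, v) = √(5*1 - 10) = √(5 - 10) = √(-5) = I*√5)
1/(-141334 + (Y + L(10, -2 - 8))²) = 1/(-141334 + (208 + I*√5)²)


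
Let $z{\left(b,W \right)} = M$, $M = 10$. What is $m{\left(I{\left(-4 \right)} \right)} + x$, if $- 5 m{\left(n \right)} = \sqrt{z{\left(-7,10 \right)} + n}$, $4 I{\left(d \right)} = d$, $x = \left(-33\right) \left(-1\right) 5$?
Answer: $\frac{822}{5} \approx 164.4$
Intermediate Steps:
$x = 165$ ($x = 33 \cdot 5 = 165$)
$z{\left(b,W \right)} = 10$
$I{\left(d \right)} = \frac{d}{4}$
$m{\left(n \right)} = - \frac{\sqrt{10 + n}}{5}$
$m{\left(I{\left(-4 \right)} \right)} + x = - \frac{\sqrt{10 + \frac{1}{4} \left(-4\right)}}{5} + 165 = - \frac{\sqrt{10 - 1}}{5} + 165 = - \frac{\sqrt{9}}{5} + 165 = \left(- \frac{1}{5}\right) 3 + 165 = - \frac{3}{5} + 165 = \frac{822}{5}$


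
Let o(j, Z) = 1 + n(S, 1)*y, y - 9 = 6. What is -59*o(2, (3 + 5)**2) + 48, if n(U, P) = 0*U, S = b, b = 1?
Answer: -11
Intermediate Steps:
y = 15 (y = 9 + 6 = 15)
S = 1
n(U, P) = 0
o(j, Z) = 1 (o(j, Z) = 1 + 0*15 = 1 + 0 = 1)
-59*o(2, (3 + 5)**2) + 48 = -59*1 + 48 = -59 + 48 = -11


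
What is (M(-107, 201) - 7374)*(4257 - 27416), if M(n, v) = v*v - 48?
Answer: -763760661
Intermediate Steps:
M(n, v) = -48 + v² (M(n, v) = v² - 48 = -48 + v²)
(M(-107, 201) - 7374)*(4257 - 27416) = ((-48 + 201²) - 7374)*(4257 - 27416) = ((-48 + 40401) - 7374)*(-23159) = (40353 - 7374)*(-23159) = 32979*(-23159) = -763760661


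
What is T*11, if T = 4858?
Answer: 53438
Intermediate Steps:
T*11 = 4858*11 = 53438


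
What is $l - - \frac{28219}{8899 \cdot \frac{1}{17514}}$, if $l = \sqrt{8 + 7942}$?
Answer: $\frac{494227566}{8899} + 5 \sqrt{318} \approx 55627.0$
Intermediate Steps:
$l = 5 \sqrt{318}$ ($l = \sqrt{7950} = 5 \sqrt{318} \approx 89.163$)
$l - - \frac{28219}{8899 \cdot \frac{1}{17514}} = 5 \sqrt{318} - - \frac{28219}{8899 \cdot \frac{1}{17514}} = 5 \sqrt{318} - - \frac{28219}{\frac{8899}{17514}} = 5 \sqrt{318} - \left(-28219\right) \frac{17514}{8899} = 5 \sqrt{318} - - \frac{494227566}{8899} = 5 \sqrt{318} + \frac{494227566}{8899} = \frac{494227566}{8899} + 5 \sqrt{318}$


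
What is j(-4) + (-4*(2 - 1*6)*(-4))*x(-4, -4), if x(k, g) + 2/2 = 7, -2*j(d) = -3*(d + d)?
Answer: -396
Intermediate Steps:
j(d) = 3*d (j(d) = -(-3)*(d + d)/2 = -(-3)*2*d/2 = -(-3)*d = 3*d)
x(k, g) = 6 (x(k, g) = -1 + 7 = 6)
j(-4) + (-4*(2 - 1*6)*(-4))*x(-4, -4) = 3*(-4) + (-4*(2 - 1*6)*(-4))*6 = -12 + (-4*(2 - 6)*(-4))*6 = -12 + (-4*(-4)*(-4))*6 = -12 + (16*(-4))*6 = -12 - 64*6 = -12 - 384 = -396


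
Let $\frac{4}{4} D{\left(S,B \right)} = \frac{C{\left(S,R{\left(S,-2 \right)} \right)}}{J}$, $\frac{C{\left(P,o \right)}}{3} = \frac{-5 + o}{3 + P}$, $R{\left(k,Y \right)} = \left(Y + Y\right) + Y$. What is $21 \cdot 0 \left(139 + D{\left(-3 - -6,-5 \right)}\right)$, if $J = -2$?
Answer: $0$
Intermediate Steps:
$R{\left(k,Y \right)} = 3 Y$ ($R{\left(k,Y \right)} = 2 Y + Y = 3 Y$)
$C{\left(P,o \right)} = \frac{3 \left(-5 + o\right)}{3 + P}$ ($C{\left(P,o \right)} = 3 \frac{-5 + o}{3 + P} = \frac{3 \left(-5 + o\right)}{3 + P}$)
$D{\left(S,B \right)} = \frac{33}{2 \left(3 + S\right)}$ ($D{\left(S,B \right)} = \frac{3 \frac{1}{3 + S} \left(-5 + 3 \left(-2\right)\right)}{-2} = \frac{3 \left(-5 - 6\right)}{3 + S} \left(- \frac{1}{2}\right) = 3 \frac{1}{3 + S} \left(-11\right) \left(- \frac{1}{2}\right) = - \frac{33}{3 + S} \left(- \frac{1}{2}\right) = \frac{33}{2 \left(3 + S\right)}$)
$21 \cdot 0 \left(139 + D{\left(-3 - -6,-5 \right)}\right) = 21 \cdot 0 \left(139 + \frac{33}{2 \left(3 - -3\right)}\right) = 0 \left(139 + \frac{33}{2 \left(3 + \left(-3 + 6\right)\right)}\right) = 0 \left(139 + \frac{33}{2 \left(3 + 3\right)}\right) = 0 \left(139 + \frac{33}{2 \cdot 6}\right) = 0 \left(139 + \frac{33}{2} \cdot \frac{1}{6}\right) = 0 \left(139 + \frac{11}{4}\right) = 0 \cdot \frac{567}{4} = 0$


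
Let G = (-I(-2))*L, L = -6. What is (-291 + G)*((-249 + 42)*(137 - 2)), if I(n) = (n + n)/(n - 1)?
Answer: 7908435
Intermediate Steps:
I(n) = 2*n/(-1 + n) (I(n) = (2*n)/(-1 + n) = 2*n/(-1 + n))
G = 8 (G = -2*(-2)/(-1 - 2)*(-6) = -2*(-2)/(-3)*(-6) = -2*(-2)*(-1)/3*(-6) = -1*4/3*(-6) = -4/3*(-6) = 8)
(-291 + G)*((-249 + 42)*(137 - 2)) = (-291 + 8)*((-249 + 42)*(137 - 2)) = -(-58581)*135 = -283*(-27945) = 7908435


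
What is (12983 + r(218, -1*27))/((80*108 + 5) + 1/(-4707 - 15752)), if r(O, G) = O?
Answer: 270079259/176868054 ≈ 1.5270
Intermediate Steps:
(12983 + r(218, -1*27))/((80*108 + 5) + 1/(-4707 - 15752)) = (12983 + 218)/((80*108 + 5) + 1/(-4707 - 15752)) = 13201/((8640 + 5) + 1/(-20459)) = 13201/(8645 - 1/20459) = 13201/(176868054/20459) = 13201*(20459/176868054) = 270079259/176868054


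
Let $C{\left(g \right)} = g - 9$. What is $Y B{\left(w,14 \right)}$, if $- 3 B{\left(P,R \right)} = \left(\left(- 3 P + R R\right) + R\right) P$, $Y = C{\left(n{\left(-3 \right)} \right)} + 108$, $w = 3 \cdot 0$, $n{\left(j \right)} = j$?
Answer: $0$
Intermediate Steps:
$C{\left(g \right)} = -9 + g$
$w = 0$
$Y = 96$ ($Y = \left(-9 - 3\right) + 108 = -12 + 108 = 96$)
$B{\left(P,R \right)} = - \frac{P \left(R + R^{2} - 3 P\right)}{3}$ ($B{\left(P,R \right)} = - \frac{\left(\left(- 3 P + R R\right) + R\right) P}{3} = - \frac{\left(\left(- 3 P + R^{2}\right) + R\right) P}{3} = - \frac{\left(\left(R^{2} - 3 P\right) + R\right) P}{3} = - \frac{\left(R + R^{2} - 3 P\right) P}{3} = - \frac{P \left(R + R^{2} - 3 P\right)}{3}$)
$Y B{\left(w,14 \right)} = 96 \cdot \frac{1}{3} \cdot 0 \left(\left(-1\right) 14 - 14^{2} + 3 \cdot 0\right) = 96 \cdot \frac{1}{3} \cdot 0 \left(-14 - 196 + 0\right) = 96 \cdot \frac{1}{3} \cdot 0 \left(-210\right) = 96 \cdot 0 = 0$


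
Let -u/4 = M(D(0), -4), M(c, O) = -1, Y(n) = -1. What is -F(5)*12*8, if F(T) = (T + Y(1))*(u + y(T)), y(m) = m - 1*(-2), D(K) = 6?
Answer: -4224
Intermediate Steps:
y(m) = 2 + m (y(m) = m + 2 = 2 + m)
u = 4 (u = -4*(-1) = 4)
F(T) = (-1 + T)*(6 + T) (F(T) = (T - 1)*(4 + (2 + T)) = (-1 + T)*(6 + T))
-F(5)*12*8 = -(-6 + 5² + 5*5)*12*8 = -(-6 + 25 + 25)*12*8 = -44*12*8 = -528*8 = -1*4224 = -4224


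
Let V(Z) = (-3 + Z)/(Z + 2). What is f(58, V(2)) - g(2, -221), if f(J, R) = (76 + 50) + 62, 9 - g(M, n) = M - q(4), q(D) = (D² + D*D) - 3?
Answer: 152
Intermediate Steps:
q(D) = -3 + 2*D² (q(D) = (D² + D²) - 3 = 2*D² - 3 = -3 + 2*D²)
g(M, n) = 38 - M (g(M, n) = 9 - (M - (-3 + 2*4²)) = 9 - (M - (-3 + 2*16)) = 9 - (M - (-3 + 32)) = 9 - (M - 1*29) = 9 - (M - 29) = 9 - (-29 + M) = 9 + (29 - M) = 38 - M)
V(Z) = (-3 + Z)/(2 + Z)
f(J, R) = 188 (f(J, R) = 126 + 62 = 188)
f(58, V(2)) - g(2, -221) = 188 - (38 - 1*2) = 188 - (38 - 2) = 188 - 1*36 = 188 - 36 = 152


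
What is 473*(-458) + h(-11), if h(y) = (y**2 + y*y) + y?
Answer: -216403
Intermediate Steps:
h(y) = y + 2*y**2 (h(y) = (y**2 + y**2) + y = 2*y**2 + y = y + 2*y**2)
473*(-458) + h(-11) = 473*(-458) - 11*(1 + 2*(-11)) = -216634 - 11*(1 - 22) = -216634 - 11*(-21) = -216634 + 231 = -216403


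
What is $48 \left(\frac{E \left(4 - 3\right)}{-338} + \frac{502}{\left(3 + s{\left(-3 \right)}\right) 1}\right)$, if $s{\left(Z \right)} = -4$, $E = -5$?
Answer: $- \frac{4072104}{169} \approx -24095.0$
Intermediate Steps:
$48 \left(\frac{E \left(4 - 3\right)}{-338} + \frac{502}{\left(3 + s{\left(-3 \right)}\right) 1}\right) = 48 \left(\frac{\left(-5\right) \left(4 - 3\right)}{-338} + \frac{502}{\left(3 - 4\right) 1}\right) = 48 \left(\left(-5\right) 1 \left(- \frac{1}{338}\right) + \frac{502}{\left(-1\right) 1}\right) = 48 \left(\left(-5\right) \left(- \frac{1}{338}\right) + \frac{502}{-1}\right) = 48 \left(\frac{5}{338} + 502 \left(-1\right)\right) = 48 \left(\frac{5}{338} - 502\right) = 48 \left(- \frac{169671}{338}\right) = - \frac{4072104}{169}$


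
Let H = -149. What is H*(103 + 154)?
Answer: -38293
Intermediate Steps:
H*(103 + 154) = -149*(103 + 154) = -149*257 = -38293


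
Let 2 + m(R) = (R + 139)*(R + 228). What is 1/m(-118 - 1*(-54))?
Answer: 1/12298 ≈ 8.1314e-5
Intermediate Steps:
m(R) = -2 + (139 + R)*(228 + R) (m(R) = -2 + (R + 139)*(R + 228) = -2 + (139 + R)*(228 + R))
1/m(-118 - 1*(-54)) = 1/(31690 + (-118 - 1*(-54))² + 367*(-118 - 1*(-54))) = 1/(31690 + (-118 + 54)² + 367*(-118 + 54)) = 1/(31690 + (-64)² + 367*(-64)) = 1/(31690 + 4096 - 23488) = 1/12298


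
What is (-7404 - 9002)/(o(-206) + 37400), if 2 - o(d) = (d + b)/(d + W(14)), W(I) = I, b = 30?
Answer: -196872/448813 ≈ -0.43865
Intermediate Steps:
o(d) = 2 - (30 + d)/(14 + d) (o(d) = 2 - (d + 30)/(d + 14) = 2 - (30 + d)/(14 + d))
(-7404 - 9002)/(o(-206) + 37400) = (-7404 - 9002)/((-2 - 206)/(14 - 206) + 37400) = -16406/(-208/(-192) + 37400) = -16406/(-1/192*(-208) + 37400) = -16406/(13/12 + 37400) = -16406/448813/12 = -16406*12/448813 = -196872/448813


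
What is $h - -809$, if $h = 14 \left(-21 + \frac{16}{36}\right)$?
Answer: $\frac{4691}{9} \approx 521.22$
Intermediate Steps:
$h = - \frac{2590}{9}$ ($h = 14 \left(-21 + 16 \cdot \frac{1}{36}\right) = 14 \left(-21 + \frac{4}{9}\right) = 14 \left(- \frac{185}{9}\right) = - \frac{2590}{9} \approx -287.78$)
$h - -809 = - \frac{2590}{9} - -809 = - \frac{2590}{9} + 809 = \frac{4691}{9}$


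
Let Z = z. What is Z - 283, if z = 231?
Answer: -52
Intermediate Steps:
Z = 231
Z - 283 = 231 - 283 = -52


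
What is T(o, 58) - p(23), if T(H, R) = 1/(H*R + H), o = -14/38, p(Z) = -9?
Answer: 3698/413 ≈ 8.9540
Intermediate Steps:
o = -7/19 (o = -14*1/38 = -7/19 ≈ -0.36842)
T(H, R) = 1/(H + H*R)
T(o, 58) - p(23) = 1/((-7/19)*(1 + 58)) - 1*(-9) = -19/7/59 + 9 = -19/7*1/59 + 9 = -19/413 + 9 = 3698/413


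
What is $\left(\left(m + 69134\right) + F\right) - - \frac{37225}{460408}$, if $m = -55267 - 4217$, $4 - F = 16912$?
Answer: $- \frac{3341604039}{460408} \approx -7257.9$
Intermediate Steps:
$F = -16908$ ($F = 4 - 16912 = -16908$)
$m = -59484$ ($m = -55267 - 4217 = -59484$)
$\left(\left(m + 69134\right) + F\right) - - \frac{37225}{460408} = \left(\left(-59484 + 69134\right) - 16908\right) - - \frac{37225}{460408} = \left(9650 - 16908\right) - \left(-37225\right) \frac{1}{460408} = -7258 - - \frac{37225}{460408} = -7258 + \frac{37225}{460408} = - \frac{3341604039}{460408}$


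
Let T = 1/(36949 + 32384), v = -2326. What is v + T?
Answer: -161268557/69333 ≈ -2326.0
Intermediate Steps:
T = 1/69333 ≈ 1.4423e-5
v + T = -2326 + 1/69333 = -161268557/69333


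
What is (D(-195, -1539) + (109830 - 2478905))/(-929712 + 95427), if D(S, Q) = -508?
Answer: 789861/278095 ≈ 2.8403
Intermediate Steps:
(D(-195, -1539) + (109830 - 2478905))/(-929712 + 95427) = (-508 + (109830 - 2478905))/(-929712 + 95427) = (-508 - 2369075)/(-834285) = -2369583*(-1/834285) = 789861/278095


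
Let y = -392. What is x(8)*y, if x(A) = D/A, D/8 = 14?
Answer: -5488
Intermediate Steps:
D = 112 (D = 8*14 = 112)
x(A) = 112/A
x(8)*y = (112/8)*(-392) = (112*(⅛))*(-392) = 14*(-392) = -5488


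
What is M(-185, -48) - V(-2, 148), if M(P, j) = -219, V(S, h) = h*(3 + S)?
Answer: -367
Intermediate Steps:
M(-185, -48) - V(-2, 148) = -219 - 148*(3 - 2) = -219 - 148 = -367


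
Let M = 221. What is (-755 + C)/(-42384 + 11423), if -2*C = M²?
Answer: 7193/8846 ≈ 0.81314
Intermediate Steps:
C = -48841/2 (C = -½*221² = -½*48841 = -48841/2 ≈ -24421.)
(-755 + C)/(-42384 + 11423) = (-755 - 48841/2)/(-42384 + 11423) = -50351/2/(-30961) = -50351/2*(-1/30961) = 7193/8846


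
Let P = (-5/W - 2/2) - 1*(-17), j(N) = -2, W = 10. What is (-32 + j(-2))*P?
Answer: -527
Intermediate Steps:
P = 31/2 (P = (-5/10 - 2/2) - 1*(-17) = (-5*⅒ - 2*½) + 17 = (-½ - 1) + 17 = -3/2 + 17 = 31/2 ≈ 15.500)
(-32 + j(-2))*P = (-32 - 2)*(31/2) = -34*31/2 = -527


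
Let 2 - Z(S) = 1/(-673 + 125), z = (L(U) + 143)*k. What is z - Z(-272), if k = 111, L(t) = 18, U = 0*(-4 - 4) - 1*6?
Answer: 9792211/548 ≈ 17869.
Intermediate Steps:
U = -6 (U = 0*(-8) - 6 = 0 - 6 = -6)
z = 17871 (z = (18 + 143)*111 = 161*111 = 17871)
Z(S) = 1097/548 (Z(S) = 2 - 1/(-673 + 125) = 2 - 1/(-548) = 2 - 1*(-1/548) = 2 + 1/548 = 1097/548)
z - Z(-272) = 17871 - 1*1097/548 = 17871 - 1097/548 = 9792211/548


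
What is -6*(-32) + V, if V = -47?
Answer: 145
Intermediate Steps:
-6*(-32) + V = -6*(-32) - 47 = 192 - 47 = 145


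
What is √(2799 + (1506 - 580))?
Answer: 5*√149 ≈ 61.033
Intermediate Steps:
√(2799 + (1506 - 580)) = √(2799 + 926) = √3725 = 5*√149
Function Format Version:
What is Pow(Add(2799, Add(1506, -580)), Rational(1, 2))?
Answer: Mul(5, Pow(149, Rational(1, 2))) ≈ 61.033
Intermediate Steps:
Pow(Add(2799, Add(1506, -580)), Rational(1, 2)) = Pow(Add(2799, 926), Rational(1, 2)) = Pow(3725, Rational(1, 2)) = Mul(5, Pow(149, Rational(1, 2)))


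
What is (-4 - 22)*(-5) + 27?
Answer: 157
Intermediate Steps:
(-4 - 22)*(-5) + 27 = -26*(-5) + 27 = 130 + 27 = 157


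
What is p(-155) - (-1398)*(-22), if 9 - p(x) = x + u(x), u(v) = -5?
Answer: -30587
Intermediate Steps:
p(x) = 14 - x (p(x) = 9 - (x - 5) = 9 - (-5 + x) = 9 + (5 - x) = 14 - x)
p(-155) - (-1398)*(-22) = (14 - 1*(-155)) - (-1398)*(-22) = (14 + 155) - 1398*22 = 169 - 30756 = -30587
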